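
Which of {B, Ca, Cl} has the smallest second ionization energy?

Ca

The second ionization energy removes an electron from the +1 ion. For each element: B⁺ still has 2 valence electrons; Ca⁺ still has 1 valence electron; Cl⁺ still has 6 valence electrons.
All are still removing valence electrons, so compare the +1 ions as you would atoms: IE_2 generally rises across a period (higher Z_eff) and falls down a group (larger shell), subject to the usual subshell exceptions.
Valence configurations: B⁺ [He]2s², Ca⁺ [Ar]4s¹, Cl⁺ [Ne]3s²3p⁴.
The numbers (kJ/mol): B 2427, Ca 1145, Cl 2298.
So the second ionization energies run Ca < Cl < B.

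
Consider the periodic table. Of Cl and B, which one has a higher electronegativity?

Cl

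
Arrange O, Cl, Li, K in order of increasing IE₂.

Cl, K, O, Li

The second ionization energy removes an electron from the +1 ion. For each element: O⁺ still has 5 valence electrons; Cl⁺ still has 6 valence electrons; Li⁺ is the bare [He] core; K⁺ is the bare [Ar] core.
Usually core removal costs more than valence removal, but here the competition is close: a tightly held n=2 valence electron can cost more to remove than an n=3 core electron, so the actual values have to decide it.
Valence configurations: O⁺ [He]2s²2p³, Cl⁺ [Ne]3s²3p⁴.
The numbers (kJ/mol): O 3388, Cl 2298, Li 7298, K 3052.
So the second ionization energies run Cl < K < O < Li.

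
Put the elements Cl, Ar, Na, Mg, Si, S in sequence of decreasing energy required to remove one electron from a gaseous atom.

Ar > Cl > S > Si > Mg > Na

Na is in period 3, group 1; Mg is in period 3, group 2; Si is in period 3, group 14; S is in period 3, group 16; Cl is in period 3, group 17; Ar is in period 3, group 18.
IE₁ increases left→right with effective nuclear charge and decreases top→bottom as the valence shell moves farther out.
All lie in period 3, so first ionization energy increases left to right.
So from highest to lowest: Ar > Cl > S > Si > Mg > Na.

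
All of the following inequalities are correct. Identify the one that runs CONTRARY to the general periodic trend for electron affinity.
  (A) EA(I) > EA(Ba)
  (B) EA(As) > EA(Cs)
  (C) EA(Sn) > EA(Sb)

(C)

The general trend: electron affinity increases across a period and decreases down a group.
(A) I (period 5, group 17) vs Ba (period 6, group 2): the stated order agrees with the simple trend.
(B) As (period 4, group 15) vs Cs (period 6, group 1): the stated order agrees with the simple trend.
(C) Sn (period 5, group 14) vs Sb (period 5, group 15): the stated order contradicts the simple trend.
The exception is (C): adding an electron to Sb's half-filled 5p³ is unfavourable, so Sn has the more exothermic EA.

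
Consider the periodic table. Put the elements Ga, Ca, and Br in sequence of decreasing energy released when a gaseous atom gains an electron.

Br > Ga > Ca

Ca is in period 4, group 2; Ga is in period 4, group 13; Br is in period 4, group 17.
Adding an electron releases more energy for atoms nearer the top right (short of the noble gases).
All lie in period 4, so electron affinity increases left to right.
So from highest to lowest: Br > Ga > Ca.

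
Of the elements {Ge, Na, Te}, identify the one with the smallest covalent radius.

Na is in period 3, group 1; Ge is in period 4, group 14; Te is in period 5, group 16.
Atomic radius shrinks across a period as nuclear charge pulls the same shell inward, and grows down a group as new shells are added.
Neither a single period nor a single group — weigh both effects.
Te > Ge: period and group pull opposite ways; the down-group shift dominates (136 vs 121 pm).
Na > Te: the two effects oppose for this pair; the across-period effect wins (155 vs 136 pm).
For reference (pm): Na 155, Ge 121, Te 136.
The smallest covalent radius among these belongs to Ge.

Ge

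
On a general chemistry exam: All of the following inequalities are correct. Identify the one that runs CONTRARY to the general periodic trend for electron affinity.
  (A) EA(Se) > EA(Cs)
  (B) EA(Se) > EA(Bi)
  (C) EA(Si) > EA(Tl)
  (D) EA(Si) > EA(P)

The general trend: electron affinity increases across a period and decreases down a group.
(A) Se (period 4, group 16) vs Cs (period 6, group 1): the stated order agrees with the simple trend.
(B) Se (period 4, group 16) vs Bi (period 6, group 15): the stated order agrees with the simple trend.
(C) Si (period 3, group 14) vs Tl (period 6, group 13): the stated order agrees with the simple trend.
(D) Si (period 3, group 14) vs P (period 3, group 15): the stated order contradicts the simple trend.
The exception is (D): adding an electron to P's half-filled 3p³ is unfavourable, so Si (3p²) has the more exothermic EA.

(D)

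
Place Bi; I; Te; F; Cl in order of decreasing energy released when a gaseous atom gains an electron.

F is in period 2, group 17; Cl is in period 3, group 17; Te is in period 5, group 16; I is in period 5, group 17; Bi is in period 6, group 15.
Atoms with high Z_eff and room in the valence shell (especially the halogens) have the most exothermic electron affinities.
These span different periods and groups, so the two trends combine.
Te > Bi: relative to Bi, both the across-period and down-group shifts push Te's electron affinity up.
I > Te: I lies to the right of Te in period 5, so the across-period effect alone puts I higher.
F > I: they share group 17; the group trend gives F the larger value.
Cl > F: this pair runs against the simple trend — see the exception note.
Note the exception: Cl has a higher electron affinity than F, contrary to the simple trend — F's small 2p subshell makes the incoming electron feel strong e⁻–e⁻ repulsion, so Cl actually releases more energy on gaining an electron.
Approximate values (kJ/mol): F 328, Cl 349, Te 190, I 295, Bi 91.
So from highest to lowest: Cl > F > I > Te > Bi.

Cl > F > I > Te > Bi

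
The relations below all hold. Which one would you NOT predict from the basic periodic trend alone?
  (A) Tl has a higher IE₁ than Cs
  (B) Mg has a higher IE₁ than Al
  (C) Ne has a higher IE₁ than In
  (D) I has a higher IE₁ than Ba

(B)

The general trend: IE₁ increases across a period and decreases down a group.
(A) Tl (period 6, group 13) vs Cs (period 6, group 1): the stated order agrees with the simple trend.
(B) Mg (period 3, group 2) vs Al (period 3, group 13): the stated order contradicts the simple trend.
(C) Ne (period 2, group 18) vs In (period 5, group 13): the stated order agrees with the simple trend.
(D) I (period 5, group 17) vs Ba (period 6, group 2): the stated order agrees with the simple trend.
The exception is (B): Al's single 3p electron is easier to remove than one from Mg's filled 3s².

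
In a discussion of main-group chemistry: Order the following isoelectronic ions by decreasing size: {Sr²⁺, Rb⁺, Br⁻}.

Br⁻ > Rb⁺ > Sr²⁺

All of these have 36 electrons, so size is governed by nuclear charge alone: the more protons, the stronger the pull on the same electron cloud, and the smaller the ion.
Nuclear charges: Sr²⁺ (Z=38), Rb⁺ (Z=37), Br⁻ (Z=35).
Largest to smallest: Br⁻ > Rb⁺ > Sr²⁺.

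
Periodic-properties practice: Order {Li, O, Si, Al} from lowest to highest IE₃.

Al < Si < O < Li

The third ionization energy removes an electron from the +2 ion. For each element: Li²⁺ is already 1 electron into the core; O²⁺ still has 4 valence electrons; Si²⁺ still has 2 valence electrons; Al²⁺ still has 1 valence electron.
Pulling an electron out of a noble-gas core costs far more than removing a remaining valence electron, so Li sits at the high end of IE_3.
Valence configurations: O²⁺ [He]2s²2p², Si²⁺ [Ne]3s², Al²⁺ [Ne]3s¹.
The numbers (kJ/mol): Li 11815, O 5300, Si 3232, Al 2745.
Hence IE_3: Al < Si < O < Li.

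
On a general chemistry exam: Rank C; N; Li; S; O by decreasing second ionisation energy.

Li > O > N > C > S

The second ionization energy removes an electron from the +1 ion. For each element: C⁺ still has 3 valence electrons; N⁺ still has 4 valence electrons; Li⁺ is the bare [He] core; S⁺ still has 5 valence electrons; O⁺ still has 5 valence electrons.
Breaking into a closed-shell core is much more expensive than removing a leftover valence electron — Li has the largest IE_2 here.
Valence configurations: C⁺ [He]2s²2p¹, N⁺ [He]2s²2p², S⁺ [Ne]3s²3p³, O⁺ [He]2s²2p³.
Tabulated IE_2 (kJ/mol): C 2353, N 2856, Li 7298, S 2252, O 3388.
Putting it together, IE_2: S < C < N < O < Li.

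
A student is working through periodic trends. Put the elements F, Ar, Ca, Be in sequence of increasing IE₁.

IE₁ increases left→right with effective nuclear charge and decreases top→bottom as the valence shell moves farther out.
Here both period and group differ, so the two effects have to be weighed against each other.
Be > Ca: they share group 2; the group trend gives Be the larger value.
Ar > Be: the two effects oppose for this pair; the across-period effect wins (1521 vs 900 kJ/mol).
F > Ar: period and group pull opposite ways; the down-group shift dominates (1681 vs 1521 kJ/mol).
For reference (kJ/mol): Be 900, F 1681, Ar 1521, Ca 590.
So from lowest to highest: Ca < Be < Ar < F.

Ca, Be, Ar, F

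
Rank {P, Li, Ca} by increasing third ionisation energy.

After 2 electrons have been removed, what remains? P²⁺ still has 3 valence electrons; Li²⁺ is already 1 electron into the core; Ca²⁺ is the bare [Ar] core.
Breaking into a closed-shell core is much more expensive than removing a leftover valence electron — Ca and Li have the largest IE_3 here.
Tabulated IE_3 (kJ/mol): P 2914, Li 11815, Ca 4912.
Putting it together, IE_3: P < Ca < Li.

P < Ca < Li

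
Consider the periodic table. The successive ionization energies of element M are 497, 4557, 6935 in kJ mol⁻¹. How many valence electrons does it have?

1

Look for the largest jump between consecutive ionization energies: IE2/IE1 ≈ 9.2, far larger than any earlier ratio.
That jump marks the point where a core electron is being removed. So the atom has 1 valence electron.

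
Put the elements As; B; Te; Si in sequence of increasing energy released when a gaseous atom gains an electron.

B is in period 2, group 13; Si is in period 3, group 14; As is in period 4, group 15; Te is in period 5, group 16.
Atoms with high Z_eff and room in the valence shell (especially the halogens) have the most exothermic electron affinities.
These sit on a diagonal, where the across-period and down-group effects partly cancel.
As > B: period and group pull opposite ways; the across-period shift dominates (78 vs 27 kJ/mol).
Si > As: the two effects oppose for this pair; the down-group effect wins (134 vs 78 kJ/mol).
Te > Si: the two effects oppose for this pair; the across-period effect wins (190 vs 134 kJ/mol).
Approximate values (kJ/mol): B 27, Si 134, As 78, Te 190.
So from lowest to highest: B < As < Si < Te.

B, As, Si, Te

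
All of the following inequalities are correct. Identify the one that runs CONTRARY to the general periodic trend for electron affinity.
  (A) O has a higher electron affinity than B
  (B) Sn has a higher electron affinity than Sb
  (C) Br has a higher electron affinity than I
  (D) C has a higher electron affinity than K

The general trend: electron affinity increases across a period and decreases down a group.
(A) O (period 2, group 16) vs B (period 2, group 13): the stated order agrees with the simple trend.
(B) Sn (period 5, group 14) vs Sb (period 5, group 15): the stated order contradicts the simple trend.
(C) Br (period 4, group 17) vs I (period 5, group 17): the stated order agrees with the simple trend.
(D) C (period 2, group 14) vs K (period 4, group 1): the stated order agrees with the simple trend.
The exception is (B): adding an electron to Sb's half-filled 5p³ is unfavourable, so Sn has the more exothermic EA.

(B)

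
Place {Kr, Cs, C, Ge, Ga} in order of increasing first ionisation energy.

Cs < Ga < Ge < C < Kr

C is in period 2, group 14; Ga is in period 4, group 13; Ge is in period 4, group 14; Kr is in period 4, group 18; Cs is in period 6, group 1.
Across a period the outer electron is held more tightly (higher IE₁); down a group it sits in a higher shell, more shielded, and comes off more easily.
These span different periods and groups, so the two trends combine.
Ga > Cs: both effects reinforce here, so Ga is clearly the higher of the two.
Ge > Ga: Ge lies to the right of Ga in period 4, so the across-period effect alone puts Ge higher.
C > Ge: they share group 14; the group trend gives C the larger value.
Kr > C: the two effects oppose for this pair; the across-period effect wins (1351 vs 1086 kJ/mol).
Approximate values (kJ/mol): C 1086, Ga 579, Ge 762, Kr 1351, Cs 376.
So from lowest to highest: Cs < Ga < Ge < C < Kr.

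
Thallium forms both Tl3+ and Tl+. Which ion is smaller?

Tl3+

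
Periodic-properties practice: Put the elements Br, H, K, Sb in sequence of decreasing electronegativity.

Electronegativity increases across a period and decreases down a group, tracking effective nuclear charge and atomic size.
Here both period and group differ, so the two effects have to be weighed against each other.
Sb > K: the two effects oppose for this pair; the across-period effect wins (2.05 vs 0.82).
H > Sb: the two effects oppose for this pair; the down-group effect wins (2.20 vs 2.05).
Br > H: period and group pull opposite ways; the across-period shift dominates (2.96 vs 2.20).
Tabulated electronegativity (Pauling): H 2.20, K 0.82, Br 2.96, Sb 2.05.
So from highest to lowest: Br > H > Sb > K.

Br, H, Sb, K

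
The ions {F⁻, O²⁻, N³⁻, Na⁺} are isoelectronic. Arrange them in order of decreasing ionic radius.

N³⁻ > O²⁻ > F⁻ > Na⁺

All of these have 10 electrons, so size is governed by nuclear charge alone: the more protons, the stronger the pull on the same electron cloud, and the smaller the ion.
Nuclear charges: Na⁺ (Z=11), F⁻ (Z=9), O²⁻ (Z=8), N³⁻ (Z=7).
Largest to smallest: N³⁻ > O²⁻ > F⁻ > Na⁺.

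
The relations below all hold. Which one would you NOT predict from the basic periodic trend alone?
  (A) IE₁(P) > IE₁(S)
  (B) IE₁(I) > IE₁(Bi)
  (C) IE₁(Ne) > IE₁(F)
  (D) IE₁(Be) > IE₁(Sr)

The general trend: IE₁ increases across a period and decreases down a group.
(A) P (period 3, group 15) vs S (period 3, group 16): the stated order contradicts the simple trend.
(B) I (period 5, group 17) vs Bi (period 6, group 15): the stated order agrees with the simple trend.
(C) Ne (period 2, group 18) vs F (period 2, group 17): the stated order agrees with the simple trend.
(D) Be (period 2, group 2) vs Sr (period 5, group 2): the stated order agrees with the simple trend.
The exception is (A): S (3p⁴) ionizes more easily than half-filled P (3p³) because the paired 3p electron in S is pushed out by e⁻–e⁻ repulsion.

(A)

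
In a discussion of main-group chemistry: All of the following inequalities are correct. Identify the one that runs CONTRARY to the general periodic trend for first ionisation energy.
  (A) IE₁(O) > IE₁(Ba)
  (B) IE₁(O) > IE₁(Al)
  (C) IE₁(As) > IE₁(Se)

(C)

The general trend: first ionisation energy increases across a period and decreases down a group.
(A) O (period 2, group 16) vs Ba (period 6, group 2): the stated order agrees with the simple trend.
(B) O (period 2, group 16) vs Al (period 3, group 13): the stated order agrees with the simple trend.
(C) As (period 4, group 15) vs Se (period 4, group 16): the stated order contradicts the simple trend.
The exception is (C): Se (4p⁴) ionizes more easily than half-filled As (4p³).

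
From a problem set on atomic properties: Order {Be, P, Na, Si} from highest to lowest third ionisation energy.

Be > Na > Si > P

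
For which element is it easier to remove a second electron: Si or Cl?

After 1 electron has been removed, what remains? Si⁺ still has 3 valence electrons; Cl⁺ still has 6 valence electrons.
All are still removing valence electrons, so compare the +1 ions as you would atoms: IE_2 generally rises across a period (higher Z_eff) and falls down a group (larger shell), subject to the usual subshell exceptions.
Valence configurations: Si⁺ [Ne]3s²3p¹, Cl⁺ [Ne]3s²3p⁴.
Approximate IE_2 values (kJ/mol): Si 1577, Cl 2298.
Overall IE_2 order: Si < Cl.

Si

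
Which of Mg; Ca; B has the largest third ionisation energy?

Mg

Consider each +2 ion: Mg²⁺ is the bare [Ne] core; Ca²⁺ is the bare [Ar] core; B²⁺ still has 1 valence electron.
Breaking into a closed-shell core is much more expensive than removing a leftover valence electron — Ca and Mg have the largest IE_3 here.
Tabulated IE_3 (kJ/mol): Mg 7733, Ca 4912, B 3660.
Hence IE_3: B < Ca < Mg.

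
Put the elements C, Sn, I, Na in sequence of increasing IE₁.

Across a period the outer electron is held more tightly (higher IE₁); down a group it sits in a higher shell, more shielded, and comes off more easily.
Here both period and group differ, so the two effects have to be weighed against each other.
Sn > Na: the two effects oppose for this pair; the across-period effect wins (709 vs 496 kJ/mol).
I > Sn: both are in period 5; the period trend gives I the larger value.
C > I: the two effects oppose for this pair; the down-group effect wins (1086 vs 1008 kJ/mol).
For reference (kJ/mol): C 1086, Na 496, Sn 709, I 1008.
So from lowest to highest: Na < Sn < I < C.

Na < Sn < I < C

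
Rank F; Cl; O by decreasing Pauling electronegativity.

F > O > Cl

EN rises left→right (higher Z_eff, smaller atoms) and falls top→bottom (larger, more shielded atoms).
Here both period and group differ, so the two effects have to be weighed against each other.
O > Cl: the two effects oppose for this pair; the down-group effect wins (3.44 vs 3.16).
F > O: both are in period 2; the period trend gives F the larger value.
Approximate values (Pauling): O 3.44, F 3.98, Cl 3.16.
So from highest to lowest: F > O > Cl.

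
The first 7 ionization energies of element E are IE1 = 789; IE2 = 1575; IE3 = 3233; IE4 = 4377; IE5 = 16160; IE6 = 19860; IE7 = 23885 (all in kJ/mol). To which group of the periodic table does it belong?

Group 14

Look for the largest jump between consecutive ionization energies: IE5/IE4 ≈ 3.7, far larger than any earlier ratio.
That jump marks the point where a core electron is being removed. So the atom has 4 valence electrons.
A main-group element with 4 valence electrons is in group 14.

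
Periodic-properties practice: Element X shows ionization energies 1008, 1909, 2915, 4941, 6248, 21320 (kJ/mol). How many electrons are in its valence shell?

5

Look for the largest jump between consecutive ionization energies: IE6/IE5 ≈ 3.4, far larger than any earlier ratio.
That jump marks the point where a core electron is being removed. So the atom has 5 valence electrons.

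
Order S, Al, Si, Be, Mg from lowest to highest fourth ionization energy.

The fourth ionization energy removes an electron from the +3 ion. For each element: S³⁺ still has 3 valence electrons; Al³⁺ is the bare [Ne] core; Si³⁺ still has 1 valence electron; Be³⁺ is already 1 electron into the core; Mg³⁺ is already 1 electron into the core.
Breaking into a closed-shell core is much more expensive than removing a leftover valence electron — Mg, Al and Be have the largest IE_4 here.
Valence configurations: S³⁺ [Ne]3s²3p¹, Si³⁺ [Ne]3s¹.
Tabulated IE_4 (kJ/mol): S 4556, Al 11577, Si 4356, Be 21007, Mg 10543.
Putting it together, IE_4: Si < S < Mg < Al < Be.

Si, S, Mg, Al, Be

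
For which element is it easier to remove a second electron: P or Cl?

After 1 electron has been removed, what remains? P⁺ still has 4 valence electrons; Cl⁺ still has 6 valence electrons.
All are still removing valence electrons, so compare the +1 ions as you would atoms: IE_2 generally rises across a period (higher Z_eff) and falls down a group (larger shell), subject to the usual subshell exceptions.
Valence configurations: P⁺ [Ne]3s²3p², Cl⁺ [Ne]3s²3p⁴.
Tabulated IE_2 (kJ/mol): P 1907, Cl 2298.
Putting it together, IE_2: P < Cl.

P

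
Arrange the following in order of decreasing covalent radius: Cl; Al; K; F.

K > Al > Cl > F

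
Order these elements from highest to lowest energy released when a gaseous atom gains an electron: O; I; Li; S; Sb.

I, S, O, Sb, Li

Adding an electron releases more energy for atoms nearer the top right (short of the noble gases).
These span different periods and groups, so the two trends combine.
Sb > Li: period and group pull opposite ways; the across-period shift dominates (103 vs 60 kJ/mol).
O > Sb: both effects reinforce here, so O is clearly the higher of the two.
S > O: this pair runs against the simple trend — see the exception note.
I > S: the two effects oppose for this pair; the across-period effect wins (295 vs 200 kJ/mol).
Note the exception: S has a higher electron affinity than O, contrary to the simple trend — the compact 2p subshell of O repels the added electron more than S's larger 3p does.
For reference (kJ/mol): Li 60, O 141, S 200, Sb 103, I 295.
So from highest to lowest: I > S > O > Sb > Li.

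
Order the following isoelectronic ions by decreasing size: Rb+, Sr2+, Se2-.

All of these have 36 electrons, so size is governed by nuclear charge alone: the more protons, the stronger the pull on the same electron cloud, and the smaller the ion.
Nuclear charges: Sr2+ (Z=38), Rb+ (Z=37), Se2- (Z=34).
Largest to smallest: Se2- > Rb+ > Sr2+.

Se2- > Rb+ > Sr2+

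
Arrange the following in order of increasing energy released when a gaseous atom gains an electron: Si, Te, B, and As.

Adding an electron releases more energy for atoms nearer the top right (short of the noble gases).
These sit on a diagonal, where the across-period and down-group effects partly cancel.
As > B: the two effects oppose for this pair; the across-period effect wins (78 vs 27 kJ/mol).
Si > As: the two effects oppose for this pair; the down-group effect wins (134 vs 78 kJ/mol).
Te > Si: period and group pull opposite ways; the across-period shift dominates (190 vs 134 kJ/mol).
For reference (kJ/mol): B 27, Si 134, As 78, Te 190.
So from lowest to highest: B < As < Si < Te.

B < As < Si < Te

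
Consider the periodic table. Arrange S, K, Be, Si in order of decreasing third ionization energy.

The third ionization energy removes an electron from the +2 ion. For each element: S²⁺ still has 4 valence electrons; K²⁺ is already 1 electron into the core; Be²⁺ is the bare [He] core; Si²⁺ still has 2 valence electrons.
Breaking into a closed-shell core is much more expensive than removing a leftover valence electron — K and Be have the largest IE_3 here.
Valence configurations: S²⁺ [Ne]3s²3p², Si²⁺ [Ne]3s².
Approximate IE_3 values (kJ/mol): S 3357, K 4420, Be 14849, Si 3232.
Putting it together, IE_3: Si < S < K < Be.

Be, K, S, Si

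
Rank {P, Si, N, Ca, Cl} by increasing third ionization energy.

After 2 electrons have been removed, what remains? P²⁺ still has 3 valence electrons; Si²⁺ still has 2 valence electrons; N²⁺ still has 3 valence electrons; Ca²⁺ is the bare [Ar] core; Cl²⁺ still has 5 valence electrons.
Pulling an electron out of a noble-gas core costs far more than removing a remaining valence electron, so Ca sits at the high end of IE_3.
Valence configurations: P²⁺ [Ne]3s²3p¹, Si²⁺ [Ne]3s², N²⁺ [He]2s²2p¹, Cl²⁺ [Ne]3s²3p³.
P²⁺ loses a lone 3p electron whereas Si²⁺ must break into a filled 3s² pair, so IE_3(Si) > IE_3(P) even though P has the higher nuclear charge.
Approximate IE_3 values (kJ/mol): P 2914, Si 3232, N 4578, Ca 4912, Cl 3822.
Overall IE_3 order: P < Si < Cl < N < Ca.

P < Si < Cl < N < Ca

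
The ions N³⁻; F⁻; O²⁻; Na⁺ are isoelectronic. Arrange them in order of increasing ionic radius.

Na⁺ < F⁻ < O²⁻ < N³⁻

All of these have 10 electrons, so size is governed by nuclear charge alone: the more protons, the stronger the pull on the same electron cloud, and the smaller the ion.
Nuclear charges: Na⁺ (Z=11), F⁻ (Z=9), O²⁻ (Z=8), N³⁻ (Z=7).
Smallest to largest: Na⁺ < F⁻ < O²⁻ < N³⁻.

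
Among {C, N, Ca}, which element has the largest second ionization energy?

The second ionization energy removes an electron from the +1 ion. For each element: C⁺ still has 3 valence electrons; N⁺ still has 4 valence electrons; Ca⁺ still has 1 valence electron.
All are still removing valence electrons, so compare the +1 ions as you would atoms: IE_2 generally rises across a period (higher Z_eff) and falls down a group (larger shell), subject to the usual subshell exceptions.
Valence configurations: C⁺ [He]2s²2p¹, N⁺ [He]2s²2p², Ca⁺ [Ar]4s¹.
Approximate IE_2 values (kJ/mol): C 2353, N 2856, Ca 1145.
So the second ionization energies run Ca < C < N.

N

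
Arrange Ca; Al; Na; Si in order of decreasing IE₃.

IE_3 is the cost of taking one more electron from the +2 cation: Ca²⁺ is the bare [Ar] core; Al²⁺ still has 1 valence electron; Na²⁺ is already 1 electron into the core; Si²⁺ still has 2 valence electrons.
Breaking into a closed-shell core is much more expensive than removing a leftover valence electron — Ca and Na have the largest IE_3 here.
Valence configurations: Al²⁺ [Ne]3s¹, Si²⁺ [Ne]3s².
Approximate IE_3 values (kJ/mol): Ca 4912, Al 2745, Na 6910, Si 3232.
Putting it together, IE_3: Al < Si < Ca < Na.

Na, Ca, Si, Al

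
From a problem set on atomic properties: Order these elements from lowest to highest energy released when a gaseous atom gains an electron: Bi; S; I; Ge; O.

Bi < Ge < O < S < I

Electron affinity generally becomes more exothermic across a period toward the halogens and less exothermic down a group.
These span different periods and groups, so the two trends combine.
Ge > Bi: period and group pull opposite ways; the down-group shift dominates (119 vs 91 kJ/mol).
O > Ge: relative to Ge, both the across-period and down-group shifts push O's electron affinity up.
S > O: this pair runs against the simple trend — see the exception note.
I > S: the two effects oppose for this pair; the across-period effect wins (295 vs 200 kJ/mol).
Note the exception: S has a higher electron affinity than O, contrary to the simple trend — the compact 2p subshell of O repels the added electron more than S's larger 3p does.
For reference (kJ/mol): O 141, S 200, Ge 119, I 295, Bi 91.
So from lowest to highest: Bi < Ge < O < S < I.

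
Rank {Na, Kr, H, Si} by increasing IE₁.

Na < Si < H < Kr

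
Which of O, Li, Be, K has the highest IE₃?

Be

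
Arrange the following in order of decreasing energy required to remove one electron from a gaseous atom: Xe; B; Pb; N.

Removing the outermost electron gets harder across a period and easier down a group.
Here both period and group differ, so the two effects have to be weighed against each other.
B > Pb: the two effects oppose for this pair; the down-group effect wins (801 vs 716 kJ/mol).
Xe > B: period and group pull opposite ways; the across-period shift dominates (1170 vs 801 kJ/mol).
N > Xe: the two effects oppose for this pair; the down-group effect wins (1402 vs 1170 kJ/mol).
Approximate values (kJ/mol): B 801, N 1402, Xe 1170, Pb 716.
So from highest to lowest: N > Xe > B > Pb.

N > Xe > B > Pb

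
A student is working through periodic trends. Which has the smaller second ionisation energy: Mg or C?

Consider each +1 ion: Mg⁺ still has 1 valence electron; C⁺ still has 3 valence electrons.
All are still removing valence electrons, so compare the +1 ions as you would atoms: IE_2 generally rises across a period (higher Z_eff) and falls down a group (larger shell), subject to the usual subshell exceptions.
Valence configurations: Mg⁺ [Ne]3s¹, C⁺ [He]2s²2p¹.
The numbers (kJ/mol): Mg 1451, C 2353.
Hence IE_2: Mg < C.

Mg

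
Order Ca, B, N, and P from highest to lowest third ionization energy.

Ca > N > B > P

After 2 electrons have been removed, what remains? Ca²⁺ is the bare [Ar] core; B²⁺ still has 1 valence electron; N²⁺ still has 3 valence electrons; P²⁺ still has 3 valence electrons.
Pulling an electron out of a noble-gas core costs far more than removing a remaining valence electron, so Ca sits at the high end of IE_3.
Valence configurations: B²⁺ [He]2s¹, N²⁺ [He]2s²2p¹, P²⁺ [Ne]3s²3p¹.
Approximate IE_3 values (kJ/mol): Ca 4912, B 3660, N 4578, P 2914.
Putting it together, IE_3: P < B < N < Ca.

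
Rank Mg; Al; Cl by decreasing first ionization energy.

Mg is in period 3, group 2; Al is in period 3, group 13; Cl is in period 3, group 17.
Across a period the outer electron is held more tightly (higher IE₁); down a group it sits in a higher shell, more shielded, and comes off more easily.
All lie in period 3; the across-period trend (first ionization energy increases left to right) applies, with the exception below.
Note the exception: Mg has a higher first ionization energy than Al, contrary to the simple trend — Al's single 3p electron is easier to remove than one from Mg's filled 3s².
Approximate values (kJ/mol): Mg 738, Al 578, Cl 1251.
So from highest to lowest: Cl > Mg > Al.

Cl > Mg > Al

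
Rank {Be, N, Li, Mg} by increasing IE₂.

IE_2 is the cost of taking one more electron from the +1 cation: Be⁺ still has 1 valence electron; N⁺ still has 4 valence electrons; Li⁺ is the bare [He] core; Mg⁺ still has 1 valence electron.
Pulling an electron out of a noble-gas core costs far more than removing a remaining valence electron, so Li sits at the high end of IE_2.
Valence configurations: Be⁺ [He]2s¹, N⁺ [He]2s²2p², Mg⁺ [Ne]3s¹.
Tabulated IE_2 (kJ/mol): Be 1757, N 2856, Li 7298, Mg 1451.
Overall IE_2 order: Mg < Be < N < Li.

Mg, Be, N, Li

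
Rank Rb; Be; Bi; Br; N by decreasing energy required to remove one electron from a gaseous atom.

N, Br, Be, Bi, Rb

Be is in period 2, group 2; N is in period 2, group 15; Br is in period 4, group 17; Rb is in period 5, group 1; Bi is in period 6, group 15.
First ionization energy rises across a period (greater Z_eff holds electrons more tightly) and falls down a group (valence electrons are farther from the nucleus).
These span different periods and groups, so the two trends combine.
Bi > Rb: the two effects oppose for this pair; the across-period effect wins (703 vs 403 kJ/mol).
Be > Bi: the two effects oppose for this pair; the down-group effect wins (900 vs 703 kJ/mol).
Br > Be: the two effects oppose for this pair; the across-period effect wins (1140 vs 900 kJ/mol).
N > Br: period and group pull opposite ways; the down-group shift dominates (1402 vs 1140 kJ/mol).
Approximate values (kJ/mol): Be 900, N 1402, Br 1140, Rb 403, Bi 703.
So from highest to lowest: N > Br > Be > Bi > Rb.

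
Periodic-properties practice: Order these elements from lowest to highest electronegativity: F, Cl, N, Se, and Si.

N is in period 2, group 15; F is in period 2, group 17; Si is in period 3, group 14; Cl is in period 3, group 17; Se is in period 4, group 16.
Atoms toward the upper right of the periodic table pull bonding electrons most strongly.
These span different periods and groups, so the two trends combine.
Se > Si: period and group pull opposite ways; the across-period shift dominates (2.55 vs 1.90).
N > Se: the two effects oppose for this pair; the down-group effect wins (3.04 vs 2.55).
Cl > N: period and group pull opposite ways; the across-period shift dominates (3.16 vs 3.04).
F > Cl: F sits above Cl in group 17, so the down-group effect alone puts F higher.
For reference (Pauling): N 3.04, F 3.98, Si 1.90, Cl 3.16, Se 2.55.
So from lowest to highest: Si < Se < N < Cl < F.

Si < Se < N < Cl < F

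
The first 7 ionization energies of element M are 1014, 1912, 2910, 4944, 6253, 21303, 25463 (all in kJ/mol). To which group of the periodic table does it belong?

Group 15

Look for the largest jump between consecutive ionization energies: IE6/IE5 ≈ 3.4, far larger than any earlier ratio.
That jump marks the point where a core electron is being removed. So the atom has 5 valence electrons.
A main-group element with 5 valence electrons is in group 15.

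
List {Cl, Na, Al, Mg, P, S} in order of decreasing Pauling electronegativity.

Na is in period 3, group 1; Mg is in period 3, group 2; Al is in period 3, group 13; P is in period 3, group 15; S is in period 3, group 16; Cl is in period 3, group 17.
Smaller atoms with higher effective nuclear charge are more electronegative.
All lie in period 3, so electronegativity increases left to right.
So from highest to lowest: Cl > S > P > Al > Mg > Na.

Cl > S > P > Al > Mg > Na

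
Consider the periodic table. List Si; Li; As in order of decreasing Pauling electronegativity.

As > Si > Li

Smaller atoms with higher effective nuclear charge are more electronegative.
Neither a single period nor a single group — weigh both effects.
Si > Li: period and group pull opposite ways; the across-period shift dominates (1.90 vs 0.98).
As > Si: period and group pull opposite ways; the across-period shift dominates (2.18 vs 1.90).
For reference (Pauling): Li 0.98, Si 1.90, As 2.18.
So from highest to lowest: As > Si > Li.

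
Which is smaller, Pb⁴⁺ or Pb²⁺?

Pb⁴⁺

Both ions have Z = 82 protons, but Pb⁴⁺ has lost more electrons, so its remaining electrons feel a larger effective nuclear charge per electron and are pulled in more tightly.
Higher positive charge → smaller ion, so Pb²⁺ > Pb⁴⁺.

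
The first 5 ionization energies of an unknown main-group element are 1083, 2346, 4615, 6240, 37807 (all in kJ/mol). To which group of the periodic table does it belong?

Look for the largest jump between consecutive ionization energies: IE5/IE4 ≈ 6.1, far larger than any earlier ratio.
That jump marks the point where a core electron is being removed. So the atom has 4 valence electrons.
A main-group element with 4 valence electrons is in group 14.

Group 14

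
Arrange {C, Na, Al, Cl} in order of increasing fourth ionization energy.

Cl < C < Na < Al

After 3 electrons have been removed, what remains? C³⁺ still has 1 valence electron; Na³⁺ is already 2 electrons into the core; Al³⁺ is the bare [Ne] core; Cl³⁺ still has 4 valence electrons.
Breaking into a closed-shell core is much more expensive than removing a leftover valence electron — Na and Al have the largest IE_4 here.
Valence configurations: C³⁺ [He]2s¹, Cl³⁺ [Ne]3s²3p².
Approximate IE_4 values (kJ/mol): C 6223, Na 9543, Al 11577, Cl 5159.
Hence IE_4: Cl < C < Na < Al.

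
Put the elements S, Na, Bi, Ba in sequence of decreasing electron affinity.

Electron affinity generally becomes more exothermic across a period toward the halogens and less exothermic down a group.
Here both period and group differ, so the two effects have to be weighed against each other.
Na > Ba: the two effects oppose for this pair; the down-group effect wins (53 vs 14 kJ/mol).
Bi > Na: period and group pull opposite ways; the across-period shift dominates (91 vs 53 kJ/mol).
S > Bi: both effects reinforce here, so S is clearly the higher of the two.
Approximate values (kJ/mol): Na 53, S 200, Ba 14, Bi 91.
So from highest to lowest: S > Bi > Na > Ba.

S > Bi > Na > Ba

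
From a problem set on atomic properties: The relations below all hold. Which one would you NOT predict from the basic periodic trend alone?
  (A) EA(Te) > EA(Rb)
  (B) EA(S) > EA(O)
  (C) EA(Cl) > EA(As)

(B)

The general trend: electron affinity increases across a period and decreases down a group.
(A) Te (period 5, group 16) vs Rb (period 5, group 1): the stated order agrees with the simple trend.
(B) S (period 3, group 16) vs O (period 2, group 16): the stated order contradicts the simple trend.
(C) Cl (period 3, group 17) vs As (period 4, group 15): the stated order agrees with the simple trend.
The exception is (B): the compact 2p subshell of O repels the added electron more than S's larger 3p does.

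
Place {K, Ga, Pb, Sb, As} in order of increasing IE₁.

K < Ga < Pb < Sb < As

K is in period 4, group 1; Ga is in period 4, group 13; As is in period 4, group 15; Sb is in period 5, group 15; Pb is in period 6, group 14.
IE₁ increases left→right with effective nuclear charge and decreases top→bottom as the valence shell moves farther out.
Here both period and group differ, so the two effects have to be weighed against each other.
Ga > K: both are in period 4; the period trend gives Ga the larger value.
Pb > Ga: period and group pull opposite ways; the across-period shift dominates (716 vs 579 kJ/mol).
Sb > Pb: both effects reinforce here, so Sb is clearly the higher of the two.
As > Sb: As sits above Sb in group 15, so the down-group effect alone puts As higher.
For reference (kJ/mol): K 419, Ga 579, As 947, Sb 831, Pb 716.
So from lowest to highest: K < Ga < Pb < Sb < As.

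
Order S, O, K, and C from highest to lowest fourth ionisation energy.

After 3 electrons have been removed, what remains? S³⁺ still has 3 valence electrons; O³⁺ still has 3 valence electrons; K³⁺ is already 2 electrons into the core; C³⁺ still has 1 valence electron.
Usually core removal costs more than valence removal, but here the competition is close: a tightly held n=2 valence electron can cost more to remove than an n=3 core electron, so the actual values have to decide it.
Valence configurations: S³⁺ [Ne]3s²3p¹, O³⁺ [He]2s²2p¹, C³⁺ [He]2s¹.
Approximate IE_4 values (kJ/mol): S 4556, O 7469, K 5877, C 6223.
Putting it together, IE_4: S < K < C < O.

O > C > K > S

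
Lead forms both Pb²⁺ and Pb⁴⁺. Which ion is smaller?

Both ions have Z = 82 protons, but Pb⁴⁺ has lost more electrons, so its remaining electrons feel a larger effective nuclear charge per electron and are pulled in more tightly.
Higher positive charge → smaller ion, so Pb²⁺ > Pb⁴⁺.

Pb⁴⁺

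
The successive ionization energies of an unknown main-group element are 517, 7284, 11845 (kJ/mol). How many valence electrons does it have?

Look for the largest jump between consecutive ionization energies: IE2/IE1 ≈ 14.1, far larger than any earlier ratio.
That jump marks the point where a core electron is being removed. So the atom has 1 valence electron.

1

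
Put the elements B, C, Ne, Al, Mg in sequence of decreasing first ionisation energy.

Ne > C > B > Mg > Al

B is in period 2, group 13; C is in period 2, group 14; Ne is in period 2, group 18; Mg is in period 3, group 2; Al is in period 3, group 13.
IE₁ increases left→right with effective nuclear charge and decreases top→bottom as the valence shell moves farther out.
Here both period and group differ, so the two effects have to be weighed against each other.
Mg > Al: this pair runs against the simple trend — see the exception note.
B > Mg: relative to Mg, both the across-period and down-group shifts push B's first ionization energy up.
C > B: both are in period 2; the period trend gives C the larger value.
Ne > C: both are in period 2; the period trend gives Ne the larger value.
Note the exception: Mg has a higher first ionization energy than Al, contrary to the simple trend — Al's single 3p electron is easier to remove than one from Mg's filled 3s².
For reference (kJ/mol): B 801, C 1086, Ne 2081, Mg 738, Al 578.
So from highest to lowest: Ne > C > B > Mg > Al.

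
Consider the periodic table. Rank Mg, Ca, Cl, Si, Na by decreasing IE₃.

Mg > Na > Ca > Cl > Si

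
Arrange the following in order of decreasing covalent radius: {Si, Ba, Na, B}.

Ba > Na > Si > B

Atomic radius shrinks across a period as nuclear charge pulls the same shell inward, and grows down a group as new shells are added.
Neither a single period nor a single group — weigh both effects.
Si > B: period and group pull opposite ways; the down-group shift dominates (116 vs 85 pm).
Na > Si: Na lies to the left of Si in period 3, so the across-period effect alone puts Na larger.
Ba > Na: period and group pull opposite ways; the down-group shift dominates (196 vs 155 pm).
Approximate values (pm): B 85, Na 155, Si 116, Ba 196.
So from largest to smallest: Ba > Na > Si > B.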